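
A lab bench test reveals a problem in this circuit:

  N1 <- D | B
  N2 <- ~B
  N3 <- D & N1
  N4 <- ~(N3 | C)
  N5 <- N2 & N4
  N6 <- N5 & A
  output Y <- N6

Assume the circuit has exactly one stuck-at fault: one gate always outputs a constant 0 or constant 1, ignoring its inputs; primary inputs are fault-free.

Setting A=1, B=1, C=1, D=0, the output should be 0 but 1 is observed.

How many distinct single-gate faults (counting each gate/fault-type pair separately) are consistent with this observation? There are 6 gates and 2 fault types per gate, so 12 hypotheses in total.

Fault-free: N1=1, N2=0, N3=0, N4=0, N5=0, N6=0 → 0. Observed 1.
  N1 stuck-at-0: output 0 ✗
  N1 stuck-at-1: output 0 ✗
  N2 stuck-at-0: output 0 ✗
  N2 stuck-at-1: output 0 ✗
  N3 stuck-at-0: output 0 ✗
  N3 stuck-at-1: output 0 ✗
  N4 stuck-at-0: output 0 ✗
  N4 stuck-at-1: output 0 ✗
  N5 stuck-at-0: output 0 ✗
  N5 stuck-at-1: output 1 ✓
  N6 stuck-at-0: output 0 ✗
  N6 stuck-at-1: output 1 ✓
Consistent faults: {N5 stuck-at-1, N6 stuck-at-1} — 2 in all.

2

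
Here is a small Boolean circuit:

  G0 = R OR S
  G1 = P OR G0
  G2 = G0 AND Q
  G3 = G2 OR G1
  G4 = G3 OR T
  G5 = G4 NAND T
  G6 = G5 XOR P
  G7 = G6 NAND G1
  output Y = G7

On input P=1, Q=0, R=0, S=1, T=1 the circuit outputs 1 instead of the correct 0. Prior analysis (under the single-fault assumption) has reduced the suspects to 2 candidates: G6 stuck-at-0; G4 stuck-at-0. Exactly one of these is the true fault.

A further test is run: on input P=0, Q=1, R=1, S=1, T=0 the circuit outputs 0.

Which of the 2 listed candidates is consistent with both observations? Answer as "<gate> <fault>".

G4 stuck-at-0

Evaluate each candidate on input P=0, Q=1, R=1, S=1, T=0:
  G6 stuck-at-0: G0=1, G1=1, G2=1, G3=1, G4=1, G5=1, G6=0 [stuck-at-0], G7=1 → 1 — eliminated
  G4 stuck-at-0: G0=1, G1=1, G2=1, G3=1, G4=0 [stuck-at-0], G5=1, G6=1, G7=0 → 0 — matches
Only G4 stuck-at-0 reproduces the observed 0.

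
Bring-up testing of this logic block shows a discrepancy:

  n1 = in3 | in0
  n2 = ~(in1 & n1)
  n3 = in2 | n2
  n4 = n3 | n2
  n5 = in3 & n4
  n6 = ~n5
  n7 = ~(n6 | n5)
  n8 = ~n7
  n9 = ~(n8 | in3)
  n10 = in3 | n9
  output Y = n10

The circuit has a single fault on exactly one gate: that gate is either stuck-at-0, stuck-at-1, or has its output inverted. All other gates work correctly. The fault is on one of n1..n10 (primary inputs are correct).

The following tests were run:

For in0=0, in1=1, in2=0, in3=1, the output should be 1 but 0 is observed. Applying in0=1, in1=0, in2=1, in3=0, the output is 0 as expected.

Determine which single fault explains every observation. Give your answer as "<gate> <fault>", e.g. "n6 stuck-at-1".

n10 stuck-at-0

Fault-free values for test 1 (in0=0, in1=1, in2=0, in3=1): n1=1, n2=0, n3=0, n4=0, n5=0, n6=1, n7=0, n8=1, n9=0, n10=1, giving Y=1. Observed 0.
Test 1: faults giving observed 0 are {n10 stuck-at-0, n10 inverted output}.
Test 2 (in0=1, in1=0, in2=1, in3=0): fault-free n1=1, n2=1, n3=1, n4=1, n5=0, n6=1, n7=0, n8=1, n9=0, n10=0 → 0; observed 0. Eliminates n10 inverted output.
Only n10 stuck-at-0 is consistent with every test.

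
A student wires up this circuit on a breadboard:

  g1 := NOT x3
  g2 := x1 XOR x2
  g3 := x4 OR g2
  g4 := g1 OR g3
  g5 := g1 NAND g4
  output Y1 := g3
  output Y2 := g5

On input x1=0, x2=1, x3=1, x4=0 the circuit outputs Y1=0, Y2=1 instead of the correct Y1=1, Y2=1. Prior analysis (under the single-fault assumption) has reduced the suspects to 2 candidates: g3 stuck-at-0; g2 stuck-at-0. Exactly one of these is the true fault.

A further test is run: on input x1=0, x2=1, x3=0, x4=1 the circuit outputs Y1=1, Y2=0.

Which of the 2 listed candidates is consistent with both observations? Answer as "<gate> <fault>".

g2 stuck-at-0

Evaluate each candidate on input x1=0, x2=1, x3=0, x4=1:
  g3 stuck-at-0: g1=1, g2=1, g3=0 [stuck-at-0], g4=1, g5=0 → Y1=0, Y2=0 — eliminated
  g2 stuck-at-0: g1=1, g2=0 [stuck-at-0], g3=1, g4=1, g5=0 → Y1=1, Y2=0 — matches
Only g2 stuck-at-0 reproduces the observed Y1=1, Y2=0.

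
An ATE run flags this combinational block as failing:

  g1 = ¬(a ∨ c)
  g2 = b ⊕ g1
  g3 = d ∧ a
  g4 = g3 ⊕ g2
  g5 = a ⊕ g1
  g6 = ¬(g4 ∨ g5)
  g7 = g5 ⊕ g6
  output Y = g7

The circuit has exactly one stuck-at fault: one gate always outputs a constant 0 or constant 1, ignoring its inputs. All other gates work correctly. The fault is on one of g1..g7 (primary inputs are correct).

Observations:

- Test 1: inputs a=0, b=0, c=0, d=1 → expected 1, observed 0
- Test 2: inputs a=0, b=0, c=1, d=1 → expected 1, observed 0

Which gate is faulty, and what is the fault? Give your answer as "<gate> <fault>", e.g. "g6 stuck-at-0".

Fault-free values for test 1 (a=0, b=0, c=0, d=1): g1=1, g2=1, g3=0, g4=1, g5=1, g6=0, g7=1, giving Y=1. Observed 0.
Test 1: faults giving observed 0 are {g5 stuck-at-0, g6 stuck-at-1, g7 stuck-at-0}.
Test 2 (a=0, b=0, c=1, d=1): fault-free g1=0, g2=0, g3=0, g4=0, g5=0, g6=1, g7=1 → 1; observed 0. Eliminates g5 stuck-at-0, g6 stuck-at-1.
Only g7 stuck-at-0 is consistent with every test.

g7 stuck-at-0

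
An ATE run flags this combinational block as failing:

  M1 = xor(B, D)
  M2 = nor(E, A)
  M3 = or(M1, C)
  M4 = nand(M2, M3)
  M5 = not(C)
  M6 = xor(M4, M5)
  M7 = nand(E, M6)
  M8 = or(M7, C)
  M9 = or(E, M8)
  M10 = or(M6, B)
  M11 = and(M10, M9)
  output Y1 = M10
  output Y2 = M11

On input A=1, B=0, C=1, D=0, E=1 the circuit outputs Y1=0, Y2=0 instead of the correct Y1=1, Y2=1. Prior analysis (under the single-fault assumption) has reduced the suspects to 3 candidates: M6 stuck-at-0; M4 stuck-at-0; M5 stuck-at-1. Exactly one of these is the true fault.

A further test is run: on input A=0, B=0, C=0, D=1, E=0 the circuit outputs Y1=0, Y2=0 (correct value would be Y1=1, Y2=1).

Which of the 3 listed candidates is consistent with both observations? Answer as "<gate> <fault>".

M6 stuck-at-0

Evaluate each candidate on input A=0, B=0, C=0, D=1, E=0:
  M6 stuck-at-0: M1=1, M2=1, M3=1, M4=0, M5=1, M6=0 [stuck-at-0], M7=1, M8=1, M9=1, M10=0, M11=0 → Y1=0, Y2=0 — matches
  M4 stuck-at-0: M1=1, M2=1, M3=1, M4=0 [stuck-at-0], M5=1, M6=1, M7=1, M8=1, M9=1, M10=1, M11=1 → Y1=1, Y2=1 — eliminated
  M5 stuck-at-1: M1=1, M2=1, M3=1, M4=0, M5=1 [stuck-at-1], M6=1, M7=1, M8=1, M9=1, M10=1, M11=1 → Y1=1, Y2=1 — eliminated
Only M6 stuck-at-0 reproduces the observed Y1=0, Y2=0.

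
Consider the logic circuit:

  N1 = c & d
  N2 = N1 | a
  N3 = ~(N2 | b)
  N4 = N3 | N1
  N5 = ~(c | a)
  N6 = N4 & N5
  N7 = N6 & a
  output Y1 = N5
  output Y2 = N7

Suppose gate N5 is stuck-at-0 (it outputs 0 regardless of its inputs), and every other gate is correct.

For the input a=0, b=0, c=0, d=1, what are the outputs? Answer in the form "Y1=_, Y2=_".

Propagate with N5 forced: N1=0, N2=0, N3=1, N4=1, N5=0 [stuck-at-0], N6=0, N7=0.
So the outputs are Y1=0, Y2=0. (Without the fault they would be Y1=1, Y2=0.)

Y1=0, Y2=0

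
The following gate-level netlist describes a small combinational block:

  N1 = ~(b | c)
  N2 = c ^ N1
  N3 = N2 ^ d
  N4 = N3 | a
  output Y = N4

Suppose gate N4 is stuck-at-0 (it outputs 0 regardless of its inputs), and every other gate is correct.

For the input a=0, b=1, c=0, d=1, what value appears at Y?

Propagate with N4 forced: N1=0, N2=0, N3=1, N4=0 [stuck-at-0].
So Y = 0. (Without the fault it would be 1.)

0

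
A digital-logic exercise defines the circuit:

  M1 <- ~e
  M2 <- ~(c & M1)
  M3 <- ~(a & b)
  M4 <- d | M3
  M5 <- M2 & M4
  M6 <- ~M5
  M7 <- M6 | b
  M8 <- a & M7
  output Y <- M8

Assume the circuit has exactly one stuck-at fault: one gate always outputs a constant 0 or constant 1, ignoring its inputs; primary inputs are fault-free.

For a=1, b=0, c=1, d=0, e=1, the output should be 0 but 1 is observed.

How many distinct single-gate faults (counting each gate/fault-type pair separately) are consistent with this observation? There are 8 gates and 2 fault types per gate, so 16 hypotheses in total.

Fault-free: M1=0, M2=1, M3=1, M4=1, M5=1, M6=0, M7=0, M8=0 → 0. Observed 1.
  M1: stuck-at-1 ✓; others ✗
  M2: stuck-at-0 ✓; others ✗
  M3: stuck-at-0 ✓; others ✗
  M4: stuck-at-0 ✓; others ✗
  M5: stuck-at-0 ✓; others ✗
  M6: stuck-at-1 ✓; others ✗
  M7: stuck-at-1 ✓; others ✗
  M8: stuck-at-1 ✓; others ✗
Consistent faults: {M1 stuck-at-1, M2 stuck-at-0, M3 stuck-at-0, M4 stuck-at-0, M5 stuck-at-0, M6 stuck-at-1, M7 stuck-at-1, M8 stuck-at-1} — 8 in all.

8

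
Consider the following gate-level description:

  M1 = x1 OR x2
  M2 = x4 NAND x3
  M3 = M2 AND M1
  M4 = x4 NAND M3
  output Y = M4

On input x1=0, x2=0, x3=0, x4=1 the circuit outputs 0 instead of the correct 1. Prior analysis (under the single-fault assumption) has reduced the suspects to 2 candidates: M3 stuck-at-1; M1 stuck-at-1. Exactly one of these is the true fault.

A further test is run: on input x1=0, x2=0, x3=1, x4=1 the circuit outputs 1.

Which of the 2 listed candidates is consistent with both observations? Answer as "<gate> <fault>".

Evaluate each candidate on input x1=0, x2=0, x3=1, x4=1:
  M3 stuck-at-1: M1=0, M2=0, M3=1 [stuck-at-1], M4=0 → 0 — eliminated
  M1 stuck-at-1: M1=1 [stuck-at-1], M2=0, M3=0, M4=1 → 1 — matches
Only M1 stuck-at-1 reproduces the observed 1.

M1 stuck-at-1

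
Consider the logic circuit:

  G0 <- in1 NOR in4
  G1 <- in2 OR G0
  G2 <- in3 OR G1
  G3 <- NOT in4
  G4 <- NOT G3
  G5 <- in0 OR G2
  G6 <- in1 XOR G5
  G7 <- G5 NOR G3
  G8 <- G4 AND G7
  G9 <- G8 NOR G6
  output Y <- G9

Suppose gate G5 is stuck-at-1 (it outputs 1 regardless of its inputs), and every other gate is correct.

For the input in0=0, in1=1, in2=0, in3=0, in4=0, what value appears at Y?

Propagate with G5 forced: G0=0, G1=0, G2=0, G3=1, G4=0, G5=1 [stuck-at-1], G6=0, G7=0, G8=0, G9=1.
So Y = 1. (Without the fault it would be 0.)

1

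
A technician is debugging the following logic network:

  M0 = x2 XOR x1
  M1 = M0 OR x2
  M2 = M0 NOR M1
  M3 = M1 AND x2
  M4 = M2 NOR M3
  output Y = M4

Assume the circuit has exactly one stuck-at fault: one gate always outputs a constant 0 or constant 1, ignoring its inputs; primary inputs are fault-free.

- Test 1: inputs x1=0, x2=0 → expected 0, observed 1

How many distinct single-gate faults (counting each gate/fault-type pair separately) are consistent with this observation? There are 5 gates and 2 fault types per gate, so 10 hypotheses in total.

Fault-free: M0=0, M1=0, M2=1, M3=0, M4=0 → 0. Observed 1.
  M0 stuck-at-0: output 0 ✗
  M0 stuck-at-1: output 1 ✓
  M1 stuck-at-0: output 0 ✗
  M1 stuck-at-1: output 1 ✓
  M2 stuck-at-0: output 1 ✓
  M2 stuck-at-1: output 0 ✗
  M3 stuck-at-0: output 0 ✗
  M3 stuck-at-1: output 0 ✗
  M4 stuck-at-0: output 0 ✗
  M4 stuck-at-1: output 1 ✓
Consistent faults: {M0 stuck-at-1, M1 stuck-at-1, M2 stuck-at-0, M4 stuck-at-1} — 4 in all.

4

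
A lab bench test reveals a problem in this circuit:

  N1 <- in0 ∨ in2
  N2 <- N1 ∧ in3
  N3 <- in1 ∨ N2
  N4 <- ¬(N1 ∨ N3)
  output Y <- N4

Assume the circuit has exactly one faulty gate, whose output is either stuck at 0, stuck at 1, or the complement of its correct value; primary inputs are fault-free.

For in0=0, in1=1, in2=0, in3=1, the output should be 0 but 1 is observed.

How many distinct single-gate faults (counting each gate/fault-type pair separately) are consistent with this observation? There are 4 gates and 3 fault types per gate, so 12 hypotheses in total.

4

Fault-free: N1=0, N2=0, N3=1, N4=0 → 0. Observed 1.
  N1 stuck-at-0: output 0 ✗
  N1 stuck-at-1: output 0 ✗
  N1 inverted output: output 0 ✗
  N2 stuck-at-0: output 0 ✗
  N2 stuck-at-1: output 0 ✗
  N2 inverted output: output 0 ✗
  N3 stuck-at-0: output 1 ✓
  N3 stuck-at-1: output 0 ✗
  N3 inverted output: output 1 ✓
  N4 stuck-at-0: output 0 ✗
  N4 stuck-at-1: output 1 ✓
  N4 inverted output: output 1 ✓
Consistent faults: {N3 stuck-at-0, N3 inverted output, N4 stuck-at-1, N4 inverted output} — 4 in all.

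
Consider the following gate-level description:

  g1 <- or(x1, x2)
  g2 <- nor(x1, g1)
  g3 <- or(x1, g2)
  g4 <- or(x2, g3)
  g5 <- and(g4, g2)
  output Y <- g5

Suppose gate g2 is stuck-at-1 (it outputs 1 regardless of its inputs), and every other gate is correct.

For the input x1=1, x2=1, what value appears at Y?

Propagate with g2 forced: g1=1, g2=1 [stuck-at-1], g3=1, g4=1, g5=1.
So Y = 1. (Without the fault it would be 0.)

1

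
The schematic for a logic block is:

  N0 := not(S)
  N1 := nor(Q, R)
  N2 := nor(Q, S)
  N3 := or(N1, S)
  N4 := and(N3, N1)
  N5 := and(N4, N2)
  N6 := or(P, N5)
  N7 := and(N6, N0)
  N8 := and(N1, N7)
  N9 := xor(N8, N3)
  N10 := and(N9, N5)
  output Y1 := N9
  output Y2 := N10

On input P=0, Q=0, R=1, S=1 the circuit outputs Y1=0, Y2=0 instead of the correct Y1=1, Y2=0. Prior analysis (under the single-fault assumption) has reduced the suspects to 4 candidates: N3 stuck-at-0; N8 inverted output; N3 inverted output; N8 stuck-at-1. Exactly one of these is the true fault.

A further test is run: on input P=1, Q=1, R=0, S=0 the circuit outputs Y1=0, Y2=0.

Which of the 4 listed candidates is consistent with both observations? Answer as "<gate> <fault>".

N3 stuck-at-0

Evaluate each candidate on input P=1, Q=1, R=0, S=0:
  N3 stuck-at-0: N0=1, N1=0, N2=0, N3=0 [stuck-at-0], N4=0, N5=0, N6=1, N7=1, N8=0, N9=0, N10=0 → Y1=0, Y2=0 — matches
  N8 inverted output: N0=1, N1=0, N2=0, N3=0, N4=0, N5=0, N6=1, N7=1, N8=1 [inverted output], N9=1, N10=0 → Y1=1, Y2=0 — eliminated
  N3 inverted output: N0=1, N1=0, N2=0, N3=1 [inverted output], N4=0, N5=0, N6=1, N7=1, N8=0, N9=1, N10=0 → Y1=1, Y2=0 — eliminated
  N8 stuck-at-1: N0=1, N1=0, N2=0, N3=0, N4=0, N5=0, N6=1, N7=1, N8=1 [stuck-at-1], N9=1, N10=0 → Y1=1, Y2=0 — eliminated
Only N3 stuck-at-0 reproduces the observed Y1=0, Y2=0.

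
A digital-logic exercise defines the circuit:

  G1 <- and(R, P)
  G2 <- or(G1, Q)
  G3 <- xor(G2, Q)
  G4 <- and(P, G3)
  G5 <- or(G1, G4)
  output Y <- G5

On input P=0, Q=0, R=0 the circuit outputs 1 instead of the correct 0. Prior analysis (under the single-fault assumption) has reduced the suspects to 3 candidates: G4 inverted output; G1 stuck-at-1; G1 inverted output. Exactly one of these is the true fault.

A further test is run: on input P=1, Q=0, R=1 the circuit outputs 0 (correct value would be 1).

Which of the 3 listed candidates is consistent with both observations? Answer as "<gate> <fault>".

G1 inverted output

Evaluate each candidate on input P=1, Q=0, R=1:
  G4 inverted output: G1=1, G2=1, G3=1, G4=0 [inverted output], G5=1 → 1 — eliminated
  G1 stuck-at-1: G1=1 [stuck-at-1], G2=1, G3=1, G4=1, G5=1 → 1 — eliminated
  G1 inverted output: G1=0 [inverted output], G2=0, G3=0, G4=0, G5=0 → 0 — matches
Only G1 inverted output reproduces the observed 0.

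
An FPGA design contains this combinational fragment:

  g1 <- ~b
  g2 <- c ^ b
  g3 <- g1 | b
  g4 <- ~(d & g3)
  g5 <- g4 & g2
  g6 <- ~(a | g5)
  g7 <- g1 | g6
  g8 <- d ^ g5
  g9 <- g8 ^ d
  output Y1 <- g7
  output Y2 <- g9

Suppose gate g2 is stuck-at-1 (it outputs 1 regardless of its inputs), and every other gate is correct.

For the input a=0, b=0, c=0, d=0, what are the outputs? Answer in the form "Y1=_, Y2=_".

Propagate with g2 forced: g1=1, g2=1 [stuck-at-1], g3=1, g4=1, g5=1, g6=0, g7=1, g8=1, g9=1.
So the outputs are Y1=1, Y2=1. (Without the fault they would be Y1=1, Y2=0.)

Y1=1, Y2=1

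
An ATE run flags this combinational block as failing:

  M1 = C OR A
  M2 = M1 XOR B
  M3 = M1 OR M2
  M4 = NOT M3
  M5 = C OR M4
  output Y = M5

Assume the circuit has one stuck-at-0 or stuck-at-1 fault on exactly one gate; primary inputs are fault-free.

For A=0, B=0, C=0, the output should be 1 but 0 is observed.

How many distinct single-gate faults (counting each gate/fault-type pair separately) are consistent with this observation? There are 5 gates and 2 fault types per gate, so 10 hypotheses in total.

5

Fault-free: M1=0, M2=0, M3=0, M4=1, M5=1 → 1. Observed 0.
  M1 stuck-at-0: output 1 ✗
  M1 stuck-at-1: output 0 ✓
  M2 stuck-at-0: output 1 ✗
  M2 stuck-at-1: output 0 ✓
  M3 stuck-at-0: output 1 ✗
  M3 stuck-at-1: output 0 ✓
  M4 stuck-at-0: output 0 ✓
  M4 stuck-at-1: output 1 ✗
  M5 stuck-at-0: output 0 ✓
  M5 stuck-at-1: output 1 ✗
Consistent faults: {M1 stuck-at-1, M2 stuck-at-1, M3 stuck-at-1, M4 stuck-at-0, M5 stuck-at-0} — 5 in all.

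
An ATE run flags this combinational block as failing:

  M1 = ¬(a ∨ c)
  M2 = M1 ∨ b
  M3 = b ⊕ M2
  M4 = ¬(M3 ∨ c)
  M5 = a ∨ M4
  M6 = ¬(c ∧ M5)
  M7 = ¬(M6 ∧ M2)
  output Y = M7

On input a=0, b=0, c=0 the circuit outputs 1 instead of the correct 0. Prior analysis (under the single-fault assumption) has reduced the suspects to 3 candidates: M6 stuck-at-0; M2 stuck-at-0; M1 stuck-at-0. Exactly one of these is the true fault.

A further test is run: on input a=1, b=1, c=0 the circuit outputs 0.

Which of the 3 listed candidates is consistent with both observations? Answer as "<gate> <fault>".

Evaluate each candidate on input a=1, b=1, c=0:
  M6 stuck-at-0: M1=0, M2=1, M3=0, M4=1, M5=1, M6=0 [stuck-at-0], M7=1 → 1 — eliminated
  M2 stuck-at-0: M1=0, M2=0 [stuck-at-0], M3=1, M4=0, M5=1, M6=1, M7=1 → 1 — eliminated
  M1 stuck-at-0: M1=0 [stuck-at-0], M2=1, M3=0, M4=1, M5=1, M6=1, M7=0 → 0 — matches
Only M1 stuck-at-0 reproduces the observed 0.

M1 stuck-at-0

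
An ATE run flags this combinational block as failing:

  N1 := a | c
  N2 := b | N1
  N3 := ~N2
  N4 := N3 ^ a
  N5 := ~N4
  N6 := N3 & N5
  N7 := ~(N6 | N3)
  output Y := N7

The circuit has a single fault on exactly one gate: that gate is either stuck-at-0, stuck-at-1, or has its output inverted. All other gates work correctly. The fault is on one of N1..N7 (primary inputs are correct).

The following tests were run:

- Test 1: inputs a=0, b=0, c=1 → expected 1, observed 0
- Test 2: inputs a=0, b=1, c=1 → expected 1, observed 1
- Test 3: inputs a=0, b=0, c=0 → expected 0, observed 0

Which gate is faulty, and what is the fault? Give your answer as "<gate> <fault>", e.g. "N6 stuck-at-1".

Fault-free values for test 1 (a=0, b=0, c=1): N1=1, N2=1, N3=0, N4=0, N5=1, N6=0, N7=1, giving Y=1. Observed 0.
Test 1: faults giving observed 0 are {N1 stuck-at-0, N1 inverted output, N2 stuck-at-0, N2 inverted output, N3 stuck-at-1, N3 inverted output, N6 stuck-at-1, N6 inverted output, N7 stuck-at-0, N7 inverted output}.
Test 2 (a=0, b=1, c=1): fault-free N1=1, N2=1, N3=0, N4=0, N5=1, N6=0, N7=1 → 1; observed 1. Eliminates N2 stuck-at-0, N2 inverted output, N3 stuck-at-1, N3 inverted output, N6 stuck-at-1, N6 inverted output, N7 stuck-at-0, N7 inverted output.
Test 3 (a=0, b=0, c=0): fault-free N1=0, N2=0, N3=1, N4=1, N5=0, N6=0, N7=0 → 0; observed 0. Eliminates N1 inverted output.
Only N1 stuck-at-0 is consistent with every test.

N1 stuck-at-0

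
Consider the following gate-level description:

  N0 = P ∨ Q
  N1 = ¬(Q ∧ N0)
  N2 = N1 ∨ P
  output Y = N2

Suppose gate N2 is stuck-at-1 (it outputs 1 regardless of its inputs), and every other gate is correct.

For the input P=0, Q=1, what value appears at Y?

Propagate with N2 forced: N0=1, N1=0, N2=1 [stuck-at-1].
So Y = 1. (Without the fault it would be 0.)

1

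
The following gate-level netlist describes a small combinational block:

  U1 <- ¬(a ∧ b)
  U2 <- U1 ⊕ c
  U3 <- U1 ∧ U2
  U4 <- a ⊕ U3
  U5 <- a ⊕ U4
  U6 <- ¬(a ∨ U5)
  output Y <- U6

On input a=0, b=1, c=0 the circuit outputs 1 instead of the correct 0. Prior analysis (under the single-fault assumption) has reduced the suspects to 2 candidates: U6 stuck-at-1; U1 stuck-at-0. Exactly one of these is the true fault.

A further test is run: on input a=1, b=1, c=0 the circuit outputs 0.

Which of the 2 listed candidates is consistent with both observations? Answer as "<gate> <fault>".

U1 stuck-at-0

Evaluate each candidate on input a=1, b=1, c=0:
  U6 stuck-at-1: U1=0, U2=0, U3=0, U4=1, U5=0, U6=1 [stuck-at-1] → 1 — eliminated
  U1 stuck-at-0: U1=0 [stuck-at-0], U2=0, U3=0, U4=1, U5=0, U6=0 → 0 — matches
Only U1 stuck-at-0 reproduces the observed 0.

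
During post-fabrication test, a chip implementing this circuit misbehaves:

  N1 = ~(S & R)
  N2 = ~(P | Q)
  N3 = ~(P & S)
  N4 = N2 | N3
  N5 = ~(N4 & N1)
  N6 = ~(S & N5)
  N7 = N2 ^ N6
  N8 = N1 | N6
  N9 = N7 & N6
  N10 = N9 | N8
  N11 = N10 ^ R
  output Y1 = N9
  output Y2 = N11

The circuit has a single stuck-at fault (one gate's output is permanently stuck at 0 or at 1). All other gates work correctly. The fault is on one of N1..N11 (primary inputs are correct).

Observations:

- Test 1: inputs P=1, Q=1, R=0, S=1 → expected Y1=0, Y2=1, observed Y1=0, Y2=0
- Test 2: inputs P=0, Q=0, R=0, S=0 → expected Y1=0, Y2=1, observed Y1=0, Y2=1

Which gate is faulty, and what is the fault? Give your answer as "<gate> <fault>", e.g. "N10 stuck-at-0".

N1 stuck-at-0

Fault-free values for test 1 (P=1, Q=1, R=0, S=1): N1=1, N2=0, N3=0, N4=0, N5=1, N6=0, N7=0, N8=1, N9=0, N10=1, N11=1, giving Y1=0, Y2=1. Observed Y1=0, Y2=0.
Test 1: faults giving observed Y1=0, Y2=0 are {N1 stuck-at-0, N8 stuck-at-0, N10 stuck-at-0, N11 stuck-at-0}.
Test 2 (P=0, Q=0, R=0, S=0): fault-free N1=1, N2=1, N3=1, N4=1, N5=0, N6=1, N7=0, N8=1, N9=0, N10=1, N11=1 → Y1=0, Y2=1; observed Y1=0, Y2=1. Eliminates N8 stuck-at-0, N10 stuck-at-0, N11 stuck-at-0.
Only N1 stuck-at-0 is consistent with every test.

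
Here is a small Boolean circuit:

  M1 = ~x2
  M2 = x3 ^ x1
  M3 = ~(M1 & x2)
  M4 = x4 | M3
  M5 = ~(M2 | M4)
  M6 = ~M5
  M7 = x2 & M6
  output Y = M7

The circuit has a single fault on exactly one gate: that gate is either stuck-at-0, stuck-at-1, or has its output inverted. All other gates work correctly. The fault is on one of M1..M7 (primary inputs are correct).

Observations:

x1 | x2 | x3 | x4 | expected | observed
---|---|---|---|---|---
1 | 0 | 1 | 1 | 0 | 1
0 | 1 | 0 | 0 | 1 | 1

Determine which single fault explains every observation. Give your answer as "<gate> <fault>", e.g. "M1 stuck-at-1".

Fault-free values for test 1 (x1=1, x2=0, x3=1, x4=1): M1=1, M2=0, M3=1, M4=1, M5=0, M6=1, M7=0, giving Y=0. Observed 1.
Test 1: faults giving observed 1 are {M7 stuck-at-1, M7 inverted output}.
Test 2 (x1=0, x2=1, x3=0, x4=0): fault-free M1=0, M2=0, M3=1, M4=1, M5=0, M6=1, M7=1 → 1; observed 1. Eliminates M7 inverted output.
Only M7 stuck-at-1 is consistent with every test.

M7 stuck-at-1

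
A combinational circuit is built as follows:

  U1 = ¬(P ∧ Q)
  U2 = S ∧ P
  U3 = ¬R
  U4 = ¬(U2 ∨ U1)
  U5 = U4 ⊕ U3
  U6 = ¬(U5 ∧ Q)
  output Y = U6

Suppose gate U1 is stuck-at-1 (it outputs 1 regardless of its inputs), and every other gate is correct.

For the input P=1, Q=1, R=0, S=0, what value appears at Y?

0

Propagate with U1 forced: U1=1 [stuck-at-1], U2=0, U3=1, U4=0, U5=1, U6=0.
So Y = 0. (Without the fault it would be 1.)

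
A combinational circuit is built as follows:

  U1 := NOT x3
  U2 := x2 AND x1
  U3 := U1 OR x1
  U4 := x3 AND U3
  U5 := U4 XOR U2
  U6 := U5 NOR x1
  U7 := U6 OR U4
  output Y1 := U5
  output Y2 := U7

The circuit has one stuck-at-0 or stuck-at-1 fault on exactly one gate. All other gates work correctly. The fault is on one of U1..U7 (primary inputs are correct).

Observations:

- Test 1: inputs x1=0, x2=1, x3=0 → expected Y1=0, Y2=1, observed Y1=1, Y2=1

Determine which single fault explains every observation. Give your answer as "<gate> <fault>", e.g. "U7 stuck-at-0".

Fault-free values for test 1 (x1=0, x2=1, x3=0): U1=1, U2=0, U3=1, U4=0, U5=0, U6=1, U7=1, giving Y1=0, Y2=1. Observed Y1=1, Y2=1.
Test 1: faults giving observed Y1=1, Y2=1 are {U4 stuck-at-1}.
Only U4 stuck-at-1 is consistent with every test.

U4 stuck-at-1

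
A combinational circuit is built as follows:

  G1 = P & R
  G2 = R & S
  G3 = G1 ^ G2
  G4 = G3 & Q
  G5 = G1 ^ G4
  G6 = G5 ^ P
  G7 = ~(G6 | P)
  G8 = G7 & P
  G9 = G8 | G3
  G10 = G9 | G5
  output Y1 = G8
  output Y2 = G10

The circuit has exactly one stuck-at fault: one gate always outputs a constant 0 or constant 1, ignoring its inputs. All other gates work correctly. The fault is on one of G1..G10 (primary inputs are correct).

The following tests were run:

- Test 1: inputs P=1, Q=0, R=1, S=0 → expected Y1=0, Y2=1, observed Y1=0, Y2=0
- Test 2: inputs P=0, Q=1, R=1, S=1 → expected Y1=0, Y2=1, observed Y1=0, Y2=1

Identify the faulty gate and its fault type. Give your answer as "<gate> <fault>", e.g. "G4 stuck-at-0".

Fault-free values for test 1 (P=1, Q=0, R=1, S=0): G1=1, G2=0, G3=1, G4=0, G5=1, G6=0, G7=0, G8=0, G9=1, G10=1, giving Y1=0, Y2=1. Observed Y1=0, Y2=0.
Test 1: faults giving observed Y1=0, Y2=0 are {G1 stuck-at-0, G10 stuck-at-0}.
Test 2 (P=0, Q=1, R=1, S=1): fault-free G1=0, G2=1, G3=1, G4=1, G5=1, G6=1, G7=0, G8=0, G9=1, G10=1 → Y1=0, Y2=1; observed Y1=0, Y2=1. Eliminates G10 stuck-at-0.
Only G1 stuck-at-0 is consistent with every test.

G1 stuck-at-0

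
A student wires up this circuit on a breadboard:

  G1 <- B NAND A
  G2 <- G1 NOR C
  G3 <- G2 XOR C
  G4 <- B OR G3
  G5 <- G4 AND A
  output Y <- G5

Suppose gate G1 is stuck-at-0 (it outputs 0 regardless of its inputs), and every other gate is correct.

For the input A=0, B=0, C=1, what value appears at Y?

0

Propagate with G1 forced: G1=0 [stuck-at-0], G2=0, G3=1, G4=1, G5=0.
So Y = 0. (Same as the fault-free value — the fault is masked on this input.)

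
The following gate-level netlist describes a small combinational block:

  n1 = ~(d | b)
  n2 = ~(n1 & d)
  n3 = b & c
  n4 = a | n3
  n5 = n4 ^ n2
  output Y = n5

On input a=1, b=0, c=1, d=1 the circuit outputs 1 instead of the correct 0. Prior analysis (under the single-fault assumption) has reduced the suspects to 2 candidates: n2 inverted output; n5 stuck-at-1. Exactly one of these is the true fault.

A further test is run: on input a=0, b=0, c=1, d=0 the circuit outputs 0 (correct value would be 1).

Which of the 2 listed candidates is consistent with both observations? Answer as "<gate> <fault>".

Evaluate each candidate on input a=0, b=0, c=1, d=0:
  n2 inverted output: n1=1, n2=0 [inverted output], n3=0, n4=0, n5=0 → 0 — matches
  n5 stuck-at-1: n1=1, n2=1, n3=0, n4=0, n5=1 [stuck-at-1] → 1 — eliminated
Only n2 inverted output reproduces the observed 0.

n2 inverted output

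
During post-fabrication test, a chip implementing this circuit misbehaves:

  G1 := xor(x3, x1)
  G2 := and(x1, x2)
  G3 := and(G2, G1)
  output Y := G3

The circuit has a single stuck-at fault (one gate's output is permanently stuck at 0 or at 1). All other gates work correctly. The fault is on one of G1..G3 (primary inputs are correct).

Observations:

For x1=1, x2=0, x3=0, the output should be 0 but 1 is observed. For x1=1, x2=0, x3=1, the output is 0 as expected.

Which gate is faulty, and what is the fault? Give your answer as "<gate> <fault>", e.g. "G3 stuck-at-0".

G2 stuck-at-1

Fault-free values for test 1 (x1=1, x2=0, x3=0): G1=1, G2=0, G3=0, giving Y=0. Observed 1.
Test 1: faults giving observed 1 are {G2 stuck-at-1, G3 stuck-at-1}.
Test 2 (x1=1, x2=0, x3=1): fault-free G1=0, G2=0, G3=0 → 0; observed 0. Eliminates G3 stuck-at-1.
Only G2 stuck-at-1 is consistent with every test.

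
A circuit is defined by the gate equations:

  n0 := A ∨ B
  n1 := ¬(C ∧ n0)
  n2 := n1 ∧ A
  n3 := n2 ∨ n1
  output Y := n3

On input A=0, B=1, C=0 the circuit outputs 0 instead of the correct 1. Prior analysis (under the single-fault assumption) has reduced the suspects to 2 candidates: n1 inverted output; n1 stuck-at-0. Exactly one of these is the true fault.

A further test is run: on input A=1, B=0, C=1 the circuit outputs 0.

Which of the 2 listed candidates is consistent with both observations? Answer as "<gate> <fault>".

n1 stuck-at-0

Evaluate each candidate on input A=1, B=0, C=1:
  n1 inverted output: n0=1, n1=1 [inverted output], n2=1, n3=1 → 1 — eliminated
  n1 stuck-at-0: n0=1, n1=0 [stuck-at-0], n2=0, n3=0 → 0 — matches
Only n1 stuck-at-0 reproduces the observed 0.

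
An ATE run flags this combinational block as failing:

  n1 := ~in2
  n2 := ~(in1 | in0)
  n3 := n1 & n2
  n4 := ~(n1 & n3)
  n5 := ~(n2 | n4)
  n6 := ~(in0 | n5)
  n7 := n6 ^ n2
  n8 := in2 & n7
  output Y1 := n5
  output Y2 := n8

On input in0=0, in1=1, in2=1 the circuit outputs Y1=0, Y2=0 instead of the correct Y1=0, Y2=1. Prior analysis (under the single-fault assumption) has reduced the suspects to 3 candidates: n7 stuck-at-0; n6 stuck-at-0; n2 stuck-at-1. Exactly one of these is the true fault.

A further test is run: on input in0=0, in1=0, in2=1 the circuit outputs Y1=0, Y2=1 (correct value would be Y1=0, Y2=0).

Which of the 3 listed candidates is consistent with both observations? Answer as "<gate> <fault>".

Evaluate each candidate on input in0=0, in1=0, in2=1:
  n7 stuck-at-0: n1=0, n2=1, n3=0, n4=1, n5=0, n6=1, n7=0 [stuck-at-0], n8=0 → Y1=0, Y2=0 — eliminated
  n6 stuck-at-0: n1=0, n2=1, n3=0, n4=1, n5=0, n6=0 [stuck-at-0], n7=1, n8=1 → Y1=0, Y2=1 — matches
  n2 stuck-at-1: n1=0, n2=1 [stuck-at-1], n3=0, n4=1, n5=0, n6=1, n7=0, n8=0 → Y1=0, Y2=0 — eliminated
Only n6 stuck-at-0 reproduces the observed Y1=0, Y2=1.

n6 stuck-at-0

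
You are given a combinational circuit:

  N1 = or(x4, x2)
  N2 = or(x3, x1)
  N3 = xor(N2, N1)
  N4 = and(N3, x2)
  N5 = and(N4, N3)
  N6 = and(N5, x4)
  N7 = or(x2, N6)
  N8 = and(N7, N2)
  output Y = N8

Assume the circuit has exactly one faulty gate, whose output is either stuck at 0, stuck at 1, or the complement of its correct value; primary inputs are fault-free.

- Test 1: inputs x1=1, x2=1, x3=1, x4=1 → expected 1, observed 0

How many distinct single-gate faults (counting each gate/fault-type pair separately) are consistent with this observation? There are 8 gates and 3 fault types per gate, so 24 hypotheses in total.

Fault-free: N1=1, N2=1, N3=0, N4=0, N5=0, N6=0, N7=1, N8=1 → 1. Observed 0.
  N1: none of the 3 fault types match ✗
  N2: stuck-at-0, inverted output ✓; others ✗
  N3: none of the 3 fault types match ✗
  N4: none of the 3 fault types match ✗
  N5: none of the 3 fault types match ✗
  N6: none of the 3 fault types match ✗
  N7: stuck-at-0, inverted output ✓; others ✗
  N8: stuck-at-0, inverted output ✓; others ✗
Consistent faults: {N2 stuck-at-0, N2 inverted output, N7 stuck-at-0, N7 inverted output, N8 stuck-at-0, N8 inverted output} — 6 in all.

6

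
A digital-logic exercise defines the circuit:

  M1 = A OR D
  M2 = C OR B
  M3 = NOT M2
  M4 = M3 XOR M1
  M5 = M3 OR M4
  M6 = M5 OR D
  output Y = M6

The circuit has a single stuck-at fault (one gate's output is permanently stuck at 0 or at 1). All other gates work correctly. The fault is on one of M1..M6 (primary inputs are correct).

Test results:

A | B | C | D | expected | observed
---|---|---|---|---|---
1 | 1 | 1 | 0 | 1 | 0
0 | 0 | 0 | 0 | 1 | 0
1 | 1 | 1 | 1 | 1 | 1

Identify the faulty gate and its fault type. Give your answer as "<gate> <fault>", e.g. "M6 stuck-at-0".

M5 stuck-at-0

Fault-free values for test 1 (A=1, B=1, C=1, D=0): M1=1, M2=1, M3=0, M4=1, M5=1, M6=1, giving Y=1. Observed 0.
Test 1: faults giving observed 0 are {M1 stuck-at-0, M4 stuck-at-0, M5 stuck-at-0, M6 stuck-at-0}.
Test 2 (A=0, B=0, C=0, D=0): fault-free M1=0, M2=0, M3=1, M4=1, M5=1, M6=1 → 1; observed 0. Eliminates M1 stuck-at-0, M4 stuck-at-0.
Test 3 (A=1, B=1, C=1, D=1): fault-free M1=1, M2=1, M3=0, M4=1, M5=1, M6=1 → 1; observed 1. Eliminates M6 stuck-at-0.
Only M5 stuck-at-0 is consistent with every test.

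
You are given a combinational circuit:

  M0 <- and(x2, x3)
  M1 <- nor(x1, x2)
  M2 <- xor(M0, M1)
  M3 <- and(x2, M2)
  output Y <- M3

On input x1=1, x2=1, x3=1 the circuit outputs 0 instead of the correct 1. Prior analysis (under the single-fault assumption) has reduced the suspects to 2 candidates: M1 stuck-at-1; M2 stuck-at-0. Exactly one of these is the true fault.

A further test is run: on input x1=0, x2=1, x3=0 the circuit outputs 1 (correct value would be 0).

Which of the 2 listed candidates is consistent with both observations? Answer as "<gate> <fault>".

Evaluate each candidate on input x1=0, x2=1, x3=0:
  M1 stuck-at-1: M0=0, M1=1 [stuck-at-1], M2=1, M3=1 → 1 — matches
  M2 stuck-at-0: M0=0, M1=0, M2=0 [stuck-at-0], M3=0 → 0 — eliminated
Only M1 stuck-at-1 reproduces the observed 1.

M1 stuck-at-1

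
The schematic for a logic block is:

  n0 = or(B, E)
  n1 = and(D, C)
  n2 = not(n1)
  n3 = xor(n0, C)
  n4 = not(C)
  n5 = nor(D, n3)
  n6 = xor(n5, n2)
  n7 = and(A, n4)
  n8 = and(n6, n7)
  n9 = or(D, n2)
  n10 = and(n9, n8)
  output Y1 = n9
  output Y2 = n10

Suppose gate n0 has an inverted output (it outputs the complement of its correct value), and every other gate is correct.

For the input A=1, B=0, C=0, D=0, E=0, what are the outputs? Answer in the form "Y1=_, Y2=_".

Y1=1, Y2=1

Propagate with n0 forced: n0=1 [inverted output], n1=0, n2=1, n3=1, n4=1, n5=0, n6=1, n7=1, n8=1, n9=1, n10=1.
So the outputs are Y1=1, Y2=1. (Without the fault they would be Y1=1, Y2=0.)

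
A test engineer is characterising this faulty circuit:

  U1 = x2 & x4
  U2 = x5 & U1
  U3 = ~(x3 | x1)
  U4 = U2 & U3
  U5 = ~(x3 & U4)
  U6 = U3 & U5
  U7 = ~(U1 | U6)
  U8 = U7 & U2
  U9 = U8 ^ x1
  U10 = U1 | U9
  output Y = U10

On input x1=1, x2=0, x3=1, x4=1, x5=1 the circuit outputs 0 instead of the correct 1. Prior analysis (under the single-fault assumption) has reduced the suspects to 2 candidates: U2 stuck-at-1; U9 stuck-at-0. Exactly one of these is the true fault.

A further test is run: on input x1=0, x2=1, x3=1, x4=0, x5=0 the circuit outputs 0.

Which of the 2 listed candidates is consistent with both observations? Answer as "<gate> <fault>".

U9 stuck-at-0

Evaluate each candidate on input x1=0, x2=1, x3=1, x4=0, x5=0:
  U2 stuck-at-1: U1=0, U2=1 [stuck-at-1], U3=0, U4=0, U5=1, U6=0, U7=1, U8=1, U9=1, U10=1 → 1 — eliminated
  U9 stuck-at-0: U1=0, U2=0, U3=0, U4=0, U5=1, U6=0, U7=1, U8=0, U9=0 [stuck-at-0], U10=0 → 0 — matches
Only U9 stuck-at-0 reproduces the observed 0.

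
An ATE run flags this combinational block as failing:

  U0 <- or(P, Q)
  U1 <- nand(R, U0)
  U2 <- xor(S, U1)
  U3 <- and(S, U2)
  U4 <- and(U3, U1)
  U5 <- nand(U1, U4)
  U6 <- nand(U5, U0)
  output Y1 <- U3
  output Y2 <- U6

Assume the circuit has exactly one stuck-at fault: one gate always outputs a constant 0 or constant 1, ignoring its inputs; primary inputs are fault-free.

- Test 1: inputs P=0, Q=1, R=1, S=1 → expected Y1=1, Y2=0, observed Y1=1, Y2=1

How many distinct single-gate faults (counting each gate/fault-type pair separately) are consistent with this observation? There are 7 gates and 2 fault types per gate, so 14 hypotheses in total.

2

Fault-free: U0=1, U1=0, U2=1, U3=1, U4=0, U5=1, U6=0 → Y1=1, Y2=0. Observed Y1=1, Y2=1.
  U0 stuck-at-0: output Y1=0, Y2=1 ✗
  U0 stuck-at-1: output Y1=1, Y2=0 ✗
  U1 stuck-at-0: output Y1=1, Y2=0 ✗
  U1 stuck-at-1: output Y1=0, Y2=0 ✗
  U2 stuck-at-0: output Y1=0, Y2=0 ✗
  U2 stuck-at-1: output Y1=1, Y2=0 ✗
  U3 stuck-at-0: output Y1=0, Y2=0 ✗
  U3 stuck-at-1: output Y1=1, Y2=0 ✗
  U4 stuck-at-0: output Y1=1, Y2=0 ✗
  U4 stuck-at-1: output Y1=1, Y2=0 ✗
  U5 stuck-at-0: output Y1=1, Y2=1 ✓
  U5 stuck-at-1: output Y1=1, Y2=0 ✗
  U6 stuck-at-0: output Y1=1, Y2=0 ✗
  U6 stuck-at-1: output Y1=1, Y2=1 ✓
Consistent faults: {U5 stuck-at-0, U6 stuck-at-1} — 2 in all.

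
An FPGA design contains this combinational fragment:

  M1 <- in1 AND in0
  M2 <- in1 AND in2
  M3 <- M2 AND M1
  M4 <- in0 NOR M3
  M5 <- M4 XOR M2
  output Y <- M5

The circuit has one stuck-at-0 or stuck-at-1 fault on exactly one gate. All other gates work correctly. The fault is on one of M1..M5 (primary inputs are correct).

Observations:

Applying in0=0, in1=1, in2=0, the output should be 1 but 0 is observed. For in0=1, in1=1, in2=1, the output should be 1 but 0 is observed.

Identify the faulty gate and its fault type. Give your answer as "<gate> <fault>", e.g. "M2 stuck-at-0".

Fault-free values for test 1 (in0=0, in1=1, in2=0): M1=0, M2=0, M3=0, M4=1, M5=1, giving Y=1. Observed 0.
Test 1: faults giving observed 0 are {M2 stuck-at-1, M3 stuck-at-1, M4 stuck-at-0, M5 stuck-at-0}.
Test 2 (in0=1, in1=1, in2=1): fault-free M1=1, M2=1, M3=1, M4=0, M5=1 → 1; observed 0. Eliminates M2 stuck-at-1, M3 stuck-at-1, M4 stuck-at-0.
Only M5 stuck-at-0 is consistent with every test.

M5 stuck-at-0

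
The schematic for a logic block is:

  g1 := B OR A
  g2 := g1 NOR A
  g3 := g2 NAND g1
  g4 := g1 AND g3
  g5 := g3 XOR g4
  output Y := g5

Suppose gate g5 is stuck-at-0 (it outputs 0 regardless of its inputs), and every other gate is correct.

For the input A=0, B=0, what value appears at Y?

Propagate with g5 forced: g1=0, g2=1, g3=1, g4=0, g5=0 [stuck-at-0].
So Y = 0. (Without the fault it would be 1.)

0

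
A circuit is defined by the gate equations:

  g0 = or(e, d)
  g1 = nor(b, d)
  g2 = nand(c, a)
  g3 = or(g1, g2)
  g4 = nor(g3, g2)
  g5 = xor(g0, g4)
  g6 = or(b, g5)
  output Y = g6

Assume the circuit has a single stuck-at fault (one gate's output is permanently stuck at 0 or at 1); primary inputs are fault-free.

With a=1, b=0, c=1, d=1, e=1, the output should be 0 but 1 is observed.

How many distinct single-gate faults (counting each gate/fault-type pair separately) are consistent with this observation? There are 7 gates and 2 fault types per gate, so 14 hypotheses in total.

Fault-free: g0=1, g1=0, g2=0, g3=0, g4=1, g5=0, g6=0 → 0. Observed 1.
  g0 stuck-at-0: output 1 ✓
  g0 stuck-at-1: output 0 ✗
  g1 stuck-at-0: output 0 ✗
  g1 stuck-at-1: output 1 ✓
  g2 stuck-at-0: output 0 ✗
  g2 stuck-at-1: output 1 ✓
  g3 stuck-at-0: output 0 ✗
  g3 stuck-at-1: output 1 ✓
  g4 stuck-at-0: output 1 ✓
  g4 stuck-at-1: output 0 ✗
  g5 stuck-at-0: output 0 ✗
  g5 stuck-at-1: output 1 ✓
  g6 stuck-at-0: output 0 ✗
  g6 stuck-at-1: output 1 ✓
Consistent faults: {g0 stuck-at-0, g1 stuck-at-1, g2 stuck-at-1, g3 stuck-at-1, g4 stuck-at-0, g5 stuck-at-1, g6 stuck-at-1} — 7 in all.

7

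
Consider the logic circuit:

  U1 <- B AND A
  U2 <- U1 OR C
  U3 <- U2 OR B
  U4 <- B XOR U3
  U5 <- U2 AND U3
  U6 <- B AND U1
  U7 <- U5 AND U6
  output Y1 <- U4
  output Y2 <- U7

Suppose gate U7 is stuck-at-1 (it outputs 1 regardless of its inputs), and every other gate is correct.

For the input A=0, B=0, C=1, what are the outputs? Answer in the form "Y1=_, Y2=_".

Propagate with U7 forced: U1=0, U2=1, U3=1, U4=1, U5=1, U6=0, U7=1 [stuck-at-1].
So the outputs are Y1=1, Y2=1. (Without the fault they would be Y1=1, Y2=0.)

Y1=1, Y2=1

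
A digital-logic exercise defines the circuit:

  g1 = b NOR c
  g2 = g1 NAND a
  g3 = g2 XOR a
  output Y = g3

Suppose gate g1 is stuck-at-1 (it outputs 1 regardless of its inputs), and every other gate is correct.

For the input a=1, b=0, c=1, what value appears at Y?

1

Propagate with g1 forced: g1=1 [stuck-at-1], g2=0, g3=1.
So Y = 1. (Without the fault it would be 0.)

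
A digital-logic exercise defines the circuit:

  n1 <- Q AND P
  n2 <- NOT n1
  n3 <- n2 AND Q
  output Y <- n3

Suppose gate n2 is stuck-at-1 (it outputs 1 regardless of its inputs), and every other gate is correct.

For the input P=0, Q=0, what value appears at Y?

Propagate with n2 forced: n1=0, n2=1 [stuck-at-1], n3=0.
So Y = 0. (Same as the fault-free value — the fault is masked on this input.)

0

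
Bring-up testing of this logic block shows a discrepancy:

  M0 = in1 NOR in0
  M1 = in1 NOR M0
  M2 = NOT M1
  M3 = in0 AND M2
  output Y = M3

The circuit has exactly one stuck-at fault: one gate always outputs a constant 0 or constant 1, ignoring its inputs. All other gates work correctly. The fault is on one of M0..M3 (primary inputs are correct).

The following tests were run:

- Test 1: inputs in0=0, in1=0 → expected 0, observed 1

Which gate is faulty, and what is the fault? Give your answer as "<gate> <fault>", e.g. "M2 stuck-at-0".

M3 stuck-at-1

Fault-free values for test 1 (in0=0, in1=0): M0=1, M1=0, M2=1, M3=0, giving Y=0. Observed 1.
Test 1: faults giving observed 1 are {M3 stuck-at-1}.
Only M3 stuck-at-1 is consistent with every test.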